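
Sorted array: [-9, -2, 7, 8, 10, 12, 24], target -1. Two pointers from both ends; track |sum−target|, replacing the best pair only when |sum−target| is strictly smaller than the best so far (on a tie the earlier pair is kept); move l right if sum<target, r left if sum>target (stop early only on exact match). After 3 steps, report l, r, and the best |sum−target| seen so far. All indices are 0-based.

l=0 r=6: -9+24=15 d=16 *, r--
l=0 r=5: -9+12=3 d=4 *, r--
l=0 r=4: -9+10=1 d=2 *, r--

l=0, r=3, best |Δ|=2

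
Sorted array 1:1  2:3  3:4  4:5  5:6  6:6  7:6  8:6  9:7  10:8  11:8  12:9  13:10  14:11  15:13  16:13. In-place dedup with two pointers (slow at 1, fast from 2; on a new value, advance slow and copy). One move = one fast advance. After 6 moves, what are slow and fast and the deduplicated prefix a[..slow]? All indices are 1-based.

slow=5, fast=8, prefix=[1, 3, 4, 5, 6]

slow=1 fast=2: a[fast]=3≠a[slow]=1 write a[2]=3, slow++,fast++
slow=2 fast=3: a[fast]=4≠a[slow]=3 write a[3]=4, slow++,fast++
slow=3 fast=4: a[fast]=5≠a[slow]=4 write a[4]=5, slow++,fast++
slow=4 fast=5: a[fast]=6≠a[slow]=5 write a[5]=6, slow++,fast++
slow=5 fast=6: a[fast]=6=a[slow] dup, fast++
slow=5 fast=7: a[fast]=6=a[slow] dup, fast++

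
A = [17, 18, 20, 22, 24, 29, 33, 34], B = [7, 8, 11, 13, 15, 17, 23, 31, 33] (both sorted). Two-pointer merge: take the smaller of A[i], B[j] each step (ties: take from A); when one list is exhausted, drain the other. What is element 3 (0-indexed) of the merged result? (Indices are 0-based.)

[i=0,j=0] A[i]=17>B[j]=7 take 7 → j++
[i=0,j=1] A[i]=17>B[j]=8 take 8 → j++
[i=0,j=2] A[i]=17>B[j]=11 take 11 → j++
[i=0,j=3] A[i]=17>B[j]=13 take 13 → j++
[i=0,j=4] A[i]=17>B[j]=15 take 15 → j++
[i=0,j=5] A[i]=17<=B[j]=17 take 17 → i++
[i=1,j=5] A[i]=18>B[j]=17 take 17 → j++
[i=1,j=6] A[i]=18<=B[j]=23 take 18 → i++
[i=2,j=6] A[i]=20<=B[j]=23 take 20 → i++
[i=3,j=6] A[i]=22<=B[j]=23 take 22 → i++
[i=4,j=6] A[i]=24>B[j]=23 take 23 → j++
[i=4,j=7] A[i]=24<=B[j]=31 take 24 → i++
[i=5,j=7] A[i]=29<=B[j]=31 take 29 → i++
[i=6,j=7] A[i]=33>B[j]=31 take 31 → j++
[i=6,j=8] A[i]=33<=B[j]=33 take 33 → i++
[i=7,j=8] A[i]=34>B[j]=33 take 33 → j++
[i=7,j=9] B done, take A[i]=34 → i++

merged[3] = 13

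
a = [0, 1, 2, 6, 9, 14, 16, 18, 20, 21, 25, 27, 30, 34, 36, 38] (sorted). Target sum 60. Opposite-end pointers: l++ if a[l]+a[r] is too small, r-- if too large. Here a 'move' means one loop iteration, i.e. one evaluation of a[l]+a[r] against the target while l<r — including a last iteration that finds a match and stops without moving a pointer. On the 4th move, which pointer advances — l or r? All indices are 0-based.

l=0 r=15: 0+38=38 <60, l++
l=1 r=15: 1+38=39 <60, l++
l=2 r=15: 2+38=40 <60, l++
l=3 r=15: 6+38=44 <60, l++

l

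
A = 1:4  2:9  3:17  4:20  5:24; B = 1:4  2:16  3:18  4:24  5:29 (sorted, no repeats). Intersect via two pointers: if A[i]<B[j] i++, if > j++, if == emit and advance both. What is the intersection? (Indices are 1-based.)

i=1 j=1: 4==4 emit, i++,j++
i=2 j=2: 9<16, i++
i=3 j=2: 17>16, j++
i=3 j=3: 17<18, i++
i=4 j=3: 20>18, j++
i=4 j=4: 20<24, i++
i=5 j=4: 24==24 emit, i++,j++

intersection = [4, 24]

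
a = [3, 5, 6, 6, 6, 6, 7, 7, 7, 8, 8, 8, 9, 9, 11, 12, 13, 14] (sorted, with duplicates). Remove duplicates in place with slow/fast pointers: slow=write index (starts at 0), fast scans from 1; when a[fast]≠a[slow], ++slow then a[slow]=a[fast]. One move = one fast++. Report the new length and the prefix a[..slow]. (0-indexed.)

length 10; prefix = [3, 5, 6, 7, 8, 9, 11, 12, 13, 14]

(s=0,f=1) a[fast]=5≠a[slow]=3 write a[1]=5 → slow++,fast++
(s=1,f=2) a[fast]=6≠a[slow]=5 write a[2]=6 → slow++,fast++
(s=2,f=3) a[fast]=6=a[slow] dup → fast++
(s=2,f=4) a[fast]=6=a[slow] dup → fast++
(s=2,f=5) a[fast]=6=a[slow] dup → fast++
(s=2,f=6) a[fast]=7≠a[slow]=6 write a[3]=7 → slow++,fast++
(s=3,f=7) a[fast]=7=a[slow] dup → fast++
(s=3,f=8) a[fast]=7=a[slow] dup → fast++
(s=3,f=9) a[fast]=8≠a[slow]=7 write a[4]=8 → slow++,fast++
(s=4,f=10) a[fast]=8=a[slow] dup → fast++
(s=4,f=11) a[fast]=8=a[slow] dup → fast++
(s=4,f=12) a[fast]=9≠a[slow]=8 write a[5]=9 → slow++,fast++
(s=5,f=13) a[fast]=9=a[slow] dup → fast++
(s=5,f=14) a[fast]=11≠a[slow]=9 write a[6]=11 → slow++,fast++
(s=6,f=15) a[fast]=12≠a[slow]=11 write a[7]=12 → slow++,fast++
(s=7,f=16) a[fast]=13≠a[slow]=12 write a[8]=13 → slow++,fast++
(s=8,f=17) a[fast]=14≠a[slow]=13 write a[9]=14 → slow++,fast++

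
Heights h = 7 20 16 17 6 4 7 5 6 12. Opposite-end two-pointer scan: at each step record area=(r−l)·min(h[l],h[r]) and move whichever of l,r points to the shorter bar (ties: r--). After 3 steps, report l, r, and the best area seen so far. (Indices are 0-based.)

[0,9] min(7,12)*9=63 best=63 * → l++
[1,9] min(20,12)*8=96 best=96 * → r--
[1,8] min(20,6)*7=42 best=96 → r--

l=1, r=7, best area=96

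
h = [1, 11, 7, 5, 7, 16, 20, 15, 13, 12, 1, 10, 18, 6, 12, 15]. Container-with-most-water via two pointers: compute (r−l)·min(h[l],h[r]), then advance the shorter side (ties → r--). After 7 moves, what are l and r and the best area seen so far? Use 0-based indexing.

[0,15] min(1,15)*15=15 best=15 * → l++
[1,15] min(11,15)*14=154 best=154 * → l++
[2,15] min(7,15)*13=91 best=154 → l++
[3,15] min(5,15)*12=60 best=154 → l++
[4,15] min(7,15)*11=77 best=154 → l++
[5,15] min(16,15)*10=150 best=154 → r--
[5,14] min(16,12)*9=108 best=154 → r--

l=5, r=13, best area=154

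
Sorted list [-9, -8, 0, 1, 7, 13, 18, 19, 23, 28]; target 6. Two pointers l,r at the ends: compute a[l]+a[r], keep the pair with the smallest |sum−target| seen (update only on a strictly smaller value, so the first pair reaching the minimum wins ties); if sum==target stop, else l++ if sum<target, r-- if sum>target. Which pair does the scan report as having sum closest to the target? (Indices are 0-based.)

pair (-8, 13) with sum 5 (|Δ|=1)

l=0 r=9: -9+28=19 d=13 *, r--
l=0 r=8: -9+23=14 d=8 *, r--
l=0 r=7: -9+19=10 d=4 *, r--
l=0 r=6: -9+18=9 d=3 *, r--
l=0 r=5: -9+13=4 d=2 *, l++
l=1 r=5: -8+13=5 d=1 *, l++
l=2 r=5: 0+13=13 d=7, r--
l=2 r=4: 0+7=7 d=1, r--
l=2 r=3: 0+1=1 d=5, l++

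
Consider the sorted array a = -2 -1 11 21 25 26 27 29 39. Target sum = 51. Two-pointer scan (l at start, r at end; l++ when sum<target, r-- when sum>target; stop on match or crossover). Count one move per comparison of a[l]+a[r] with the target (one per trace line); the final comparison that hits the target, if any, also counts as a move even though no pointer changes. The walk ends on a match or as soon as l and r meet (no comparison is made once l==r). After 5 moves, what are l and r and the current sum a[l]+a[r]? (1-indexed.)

[1,9] -2+39=37 <51 → l++
[2,9] -1+39=38 <51 → l++
[3,9] 11+39=50 <51 → l++
[4,9] 21+39=60 >51 → r--
[4,8] 21+29=50 <51 → l++

l=5, r=8, sum=54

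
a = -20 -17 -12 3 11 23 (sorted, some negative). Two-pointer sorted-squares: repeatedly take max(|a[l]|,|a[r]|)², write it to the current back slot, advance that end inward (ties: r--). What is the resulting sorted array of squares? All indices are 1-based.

[9, 121, 144, 289, 400, 529]

[1,6] |-20|<=|23| out[6]=529 → r--
[1,5] |-20|>|11| out[5]=400 → l++
[2,5] |-17|>|11| out[4]=289 → l++
[3,5] |-12|>|11| out[3]=144 → l++
[4,5] |3|<=|11| out[2]=121 → r--
[4,4] |3|<=|3| out[1]=9 → r--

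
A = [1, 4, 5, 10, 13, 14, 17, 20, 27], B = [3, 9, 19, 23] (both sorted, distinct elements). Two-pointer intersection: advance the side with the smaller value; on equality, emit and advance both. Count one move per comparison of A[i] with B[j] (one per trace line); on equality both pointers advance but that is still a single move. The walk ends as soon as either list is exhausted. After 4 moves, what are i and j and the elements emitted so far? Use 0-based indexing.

i=3, j=1, emitted=[]

[i=0,j=0] 1<3 → i++
[i=1,j=0] 4>3 → j++
[i=1,j=1] 4<9 → i++
[i=2,j=1] 5<9 → i++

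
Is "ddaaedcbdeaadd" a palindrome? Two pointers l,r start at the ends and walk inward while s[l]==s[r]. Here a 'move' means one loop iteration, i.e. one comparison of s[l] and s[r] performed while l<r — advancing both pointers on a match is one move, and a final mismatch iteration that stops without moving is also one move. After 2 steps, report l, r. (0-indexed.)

l=2, r=11

[0,13] 'd'=='d' → l++,r--
[1,12] 'd'=='d' → l++,r--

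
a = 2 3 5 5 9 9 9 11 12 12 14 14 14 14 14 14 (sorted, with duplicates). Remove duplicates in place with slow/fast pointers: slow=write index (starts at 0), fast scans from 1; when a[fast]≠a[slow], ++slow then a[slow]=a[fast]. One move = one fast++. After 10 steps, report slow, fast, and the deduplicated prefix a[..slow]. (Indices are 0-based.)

slow=6, fast=11, prefix=[2, 3, 5, 9, 11, 12, 14]

(s=0,f=1) a[fast]=3≠a[slow]=2 write a[1]=3 → slow++,fast++
(s=1,f=2) a[fast]=5≠a[slow]=3 write a[2]=5 → slow++,fast++
(s=2,f=3) a[fast]=5=a[slow] dup → fast++
(s=2,f=4) a[fast]=9≠a[slow]=5 write a[3]=9 → slow++,fast++
(s=3,f=5) a[fast]=9=a[slow] dup → fast++
(s=3,f=6) a[fast]=9=a[slow] dup → fast++
(s=3,f=7) a[fast]=11≠a[slow]=9 write a[4]=11 → slow++,fast++
(s=4,f=8) a[fast]=12≠a[slow]=11 write a[5]=12 → slow++,fast++
(s=5,f=9) a[fast]=12=a[slow] dup → fast++
(s=5,f=10) a[fast]=14≠a[slow]=12 write a[6]=14 → slow++,fast++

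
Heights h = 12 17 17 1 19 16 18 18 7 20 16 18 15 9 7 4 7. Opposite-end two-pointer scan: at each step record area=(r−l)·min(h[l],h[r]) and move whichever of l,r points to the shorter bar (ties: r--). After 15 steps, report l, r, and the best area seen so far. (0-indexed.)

l=8, r=9, best area=170

[0,16] min(12,7)*16=112 best=112 * → r--
[0,15] min(12,4)*15=60 best=112 → r--
[0,14] min(12,7)*14=98 best=112 → r--
[0,13] min(12,9)*13=117 best=117 * → r--
[0,12] min(12,15)*12=144 best=144 * → l++
[1,12] min(17,15)*11=165 best=165 * → r--
[1,11] min(17,18)*10=170 best=170 * → l++
[2,11] min(17,18)*9=153 best=170 → l++
[3,11] min(1,18)*8=8 best=170 → l++
[4,11] min(19,18)*7=126 best=170 → r--
[4,10] min(19,16)*6=96 best=170 → r--
[4,9] min(19,20)*5=95 best=170 → l++
[5,9] min(16,20)*4=64 best=170 → l++
[6,9] min(18,20)*3=54 best=170 → l++
[7,9] min(18,20)*2=36 best=170 → l++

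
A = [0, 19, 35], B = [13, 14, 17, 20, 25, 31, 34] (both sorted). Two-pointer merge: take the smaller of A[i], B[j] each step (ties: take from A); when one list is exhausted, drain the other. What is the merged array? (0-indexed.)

[0, 13, 14, 17, 19, 20, 25, 31, 34, 35]

i=0 j=0: A[i]=0<=B[j]=13 take 0, i++
i=1 j=0: A[i]=19>B[j]=13 take 13, j++
i=1 j=1: A[i]=19>B[j]=14 take 14, j++
i=1 j=2: A[i]=19>B[j]=17 take 17, j++
i=1 j=3: A[i]=19<=B[j]=20 take 19, i++
i=2 j=3: A[i]=35>B[j]=20 take 20, j++
i=2 j=4: A[i]=35>B[j]=25 take 25, j++
i=2 j=5: A[i]=35>B[j]=31 take 31, j++
i=2 j=6: A[i]=35>B[j]=34 take 34, j++
i=2 j=7: B done, take A[i]=35, i++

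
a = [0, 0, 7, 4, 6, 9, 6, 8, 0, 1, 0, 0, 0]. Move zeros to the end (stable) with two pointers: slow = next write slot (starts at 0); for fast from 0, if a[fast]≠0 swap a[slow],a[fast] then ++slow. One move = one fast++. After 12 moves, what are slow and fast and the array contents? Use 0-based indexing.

slow=0 fast=0: a[fast]=0, fast++
slow=0 fast=1: a[fast]=0, fast++
slow=0 fast=2: a[fast]=7≠0 swap→a[0]=7, slow++,fast++
slow=1 fast=3: a[fast]=4≠0 swap→a[1]=4, slow++,fast++
slow=2 fast=4: a[fast]=6≠0 swap→a[2]=6, slow++,fast++
slow=3 fast=5: a[fast]=9≠0 swap→a[3]=9, slow++,fast++
slow=4 fast=6: a[fast]=6≠0 swap→a[4]=6, slow++,fast++
slow=5 fast=7: a[fast]=8≠0 swap→a[5]=8, slow++,fast++
slow=6 fast=8: a[fast]=0, fast++
slow=6 fast=9: a[fast]=1≠0 swap→a[6]=1, slow++,fast++
slow=7 fast=10: a[fast]=0, fast++
slow=7 fast=11: a[fast]=0, fast++

slow=7, fast=12, a=[7, 4, 6, 9, 6, 8, 1, 0, 0, 0, 0, 0, 0]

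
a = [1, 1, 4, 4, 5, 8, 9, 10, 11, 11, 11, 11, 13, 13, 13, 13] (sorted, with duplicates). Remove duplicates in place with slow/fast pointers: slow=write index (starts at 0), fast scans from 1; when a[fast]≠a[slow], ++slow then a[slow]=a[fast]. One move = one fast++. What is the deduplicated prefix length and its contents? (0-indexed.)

length 8; prefix = [1, 4, 5, 8, 9, 10, 11, 13]

(s=0,f=1) a[fast]=1=a[slow] dup → fast++
(s=0,f=2) a[fast]=4≠a[slow]=1 write a[1]=4 → slow++,fast++
(s=1,f=3) a[fast]=4=a[slow] dup → fast++
(s=1,f=4) a[fast]=5≠a[slow]=4 write a[2]=5 → slow++,fast++
(s=2,f=5) a[fast]=8≠a[slow]=5 write a[3]=8 → slow++,fast++
(s=3,f=6) a[fast]=9≠a[slow]=8 write a[4]=9 → slow++,fast++
(s=4,f=7) a[fast]=10≠a[slow]=9 write a[5]=10 → slow++,fast++
(s=5,f=8) a[fast]=11≠a[slow]=10 write a[6]=11 → slow++,fast++
(s=6,f=9) a[fast]=11=a[slow] dup → fast++
(s=6,f=10) a[fast]=11=a[slow] dup → fast++
(s=6,f=11) a[fast]=11=a[slow] dup → fast++
(s=6,f=12) a[fast]=13≠a[slow]=11 write a[7]=13 → slow++,fast++
(s=7,f=13) a[fast]=13=a[slow] dup → fast++
(s=7,f=14) a[fast]=13=a[slow] dup → fast++
(s=7,f=15) a[fast]=13=a[slow] dup → fast++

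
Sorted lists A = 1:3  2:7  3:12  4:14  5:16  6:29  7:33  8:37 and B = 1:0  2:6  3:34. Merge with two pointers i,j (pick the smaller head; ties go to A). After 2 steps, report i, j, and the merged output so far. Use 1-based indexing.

[i=1,j=1] A[i]=3>B[j]=0 take 0 → j++
[i=1,j=2] A[i]=3<=B[j]=6 take 3 → i++

i=2, j=2, merged so far=[0, 3]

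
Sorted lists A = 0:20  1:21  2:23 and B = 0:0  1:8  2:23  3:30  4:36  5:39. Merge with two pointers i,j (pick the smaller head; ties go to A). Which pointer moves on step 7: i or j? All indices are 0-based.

i=0 j=0: A[i]=20>B[j]=0 take 0, j++
i=0 j=1: A[i]=20>B[j]=8 take 8, j++
i=0 j=2: A[i]=20<=B[j]=23 take 20, i++
i=1 j=2: A[i]=21<=B[j]=23 take 21, i++
i=2 j=2: A[i]=23<=B[j]=23 take 23, i++
i=3 j=2: A done, take B[j]=23, j++
i=3 j=3: A done, take B[j]=30, j++

j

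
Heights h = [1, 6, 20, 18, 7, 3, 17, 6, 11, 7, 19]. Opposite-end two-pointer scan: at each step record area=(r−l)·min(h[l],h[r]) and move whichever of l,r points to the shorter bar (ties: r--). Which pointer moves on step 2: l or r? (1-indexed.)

[1,11] min(1,19)*10=10 best=10 * → l++
[2,11] min(6,19)*9=54 best=54 * → l++

l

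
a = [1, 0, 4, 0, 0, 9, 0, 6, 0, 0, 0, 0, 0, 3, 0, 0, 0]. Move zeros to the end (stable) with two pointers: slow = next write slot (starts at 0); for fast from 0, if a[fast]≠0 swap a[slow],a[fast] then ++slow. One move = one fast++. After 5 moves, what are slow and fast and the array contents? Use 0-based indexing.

slow=2, fast=5, a=[1, 4, 0, 0, 0, 9, 0, 6, 0, 0, 0, 0, 0, 3, 0, 0, 0]

(s=0,f=0) a[fast]=1≠0 swap→a[0]=1 → slow++,fast++
(s=1,f=1) a[fast]=0 → fast++
(s=1,f=2) a[fast]=4≠0 swap→a[1]=4 → slow++,fast++
(s=2,f=3) a[fast]=0 → fast++
(s=2,f=4) a[fast]=0 → fast++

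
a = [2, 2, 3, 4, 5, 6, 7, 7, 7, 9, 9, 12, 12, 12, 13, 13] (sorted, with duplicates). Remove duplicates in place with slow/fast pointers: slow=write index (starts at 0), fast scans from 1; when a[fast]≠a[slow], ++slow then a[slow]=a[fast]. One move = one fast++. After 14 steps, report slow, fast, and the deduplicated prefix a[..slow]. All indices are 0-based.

slow=0 fast=1: a[fast]=2=a[slow] dup, fast++
slow=0 fast=2: a[fast]=3≠a[slow]=2 write a[1]=3, slow++,fast++
slow=1 fast=3: a[fast]=4≠a[slow]=3 write a[2]=4, slow++,fast++
slow=2 fast=4: a[fast]=5≠a[slow]=4 write a[3]=5, slow++,fast++
slow=3 fast=5: a[fast]=6≠a[slow]=5 write a[4]=6, slow++,fast++
slow=4 fast=6: a[fast]=7≠a[slow]=6 write a[5]=7, slow++,fast++
slow=5 fast=7: a[fast]=7=a[slow] dup, fast++
slow=5 fast=8: a[fast]=7=a[slow] dup, fast++
slow=5 fast=9: a[fast]=9≠a[slow]=7 write a[6]=9, slow++,fast++
slow=6 fast=10: a[fast]=9=a[slow] dup, fast++
slow=6 fast=11: a[fast]=12≠a[slow]=9 write a[7]=12, slow++,fast++
slow=7 fast=12: a[fast]=12=a[slow] dup, fast++
slow=7 fast=13: a[fast]=12=a[slow] dup, fast++
slow=7 fast=14: a[fast]=13≠a[slow]=12 write a[8]=13, slow++,fast++

slow=8, fast=15, prefix=[2, 3, 4, 5, 6, 7, 9, 12, 13]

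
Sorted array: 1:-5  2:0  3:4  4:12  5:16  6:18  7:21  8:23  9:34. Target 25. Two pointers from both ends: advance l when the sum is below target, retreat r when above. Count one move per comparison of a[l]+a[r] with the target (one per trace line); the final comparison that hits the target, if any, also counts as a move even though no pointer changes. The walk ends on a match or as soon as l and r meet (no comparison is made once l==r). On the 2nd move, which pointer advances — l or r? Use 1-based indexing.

l

l=1 r=9: -5+34=29 >25, r--
l=1 r=8: -5+23=18 <25, l++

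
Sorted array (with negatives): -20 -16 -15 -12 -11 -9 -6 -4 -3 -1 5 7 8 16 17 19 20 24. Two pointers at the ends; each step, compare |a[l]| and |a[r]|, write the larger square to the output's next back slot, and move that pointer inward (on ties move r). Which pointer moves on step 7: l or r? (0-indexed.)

[0,17] |-20|<=|24| out[17]=576 → r--
[0,16] |-20|<=|20| out[16]=400 → r--
[0,15] |-20|>|19| out[15]=400 → l++
[1,15] |-16|<=|19| out[14]=361 → r--
[1,14] |-16|<=|17| out[13]=289 → r--
[1,13] |-16|<=|16| out[12]=256 → r--
[1,12] |-16|>|8| out[11]=256 → l++

l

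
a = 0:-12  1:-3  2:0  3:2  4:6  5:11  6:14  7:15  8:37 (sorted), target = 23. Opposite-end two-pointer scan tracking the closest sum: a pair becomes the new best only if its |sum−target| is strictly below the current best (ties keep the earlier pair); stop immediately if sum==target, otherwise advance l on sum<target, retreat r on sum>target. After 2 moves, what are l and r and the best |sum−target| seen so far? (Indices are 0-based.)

[0,8] -12+37=25 d=2 * → r--
[0,7] -12+15=3 d=20 → l++

l=1, r=7, best |Δ|=2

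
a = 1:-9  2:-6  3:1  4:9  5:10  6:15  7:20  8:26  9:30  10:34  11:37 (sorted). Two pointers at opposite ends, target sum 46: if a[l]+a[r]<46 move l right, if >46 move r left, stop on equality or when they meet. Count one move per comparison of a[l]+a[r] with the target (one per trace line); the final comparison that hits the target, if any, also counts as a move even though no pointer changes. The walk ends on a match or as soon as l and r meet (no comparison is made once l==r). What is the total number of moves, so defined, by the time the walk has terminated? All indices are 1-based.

4 moves

[1,11] -9+37=28 <46 → l++
[2,11] -6+37=31 <46 → l++
[3,11] 1+37=38 <46 → l++
[4,11] 9+37=46 → found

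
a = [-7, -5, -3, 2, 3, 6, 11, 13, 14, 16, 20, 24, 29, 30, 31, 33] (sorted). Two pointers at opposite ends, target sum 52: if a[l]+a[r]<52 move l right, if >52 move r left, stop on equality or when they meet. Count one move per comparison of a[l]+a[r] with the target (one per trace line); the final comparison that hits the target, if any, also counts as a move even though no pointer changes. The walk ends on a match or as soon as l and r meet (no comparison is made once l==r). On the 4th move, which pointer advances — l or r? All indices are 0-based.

l=0 r=15: -7+33=26 <52, l++
l=1 r=15: -5+33=28 <52, l++
l=2 r=15: -3+33=30 <52, l++
l=3 r=15: 2+33=35 <52, l++

l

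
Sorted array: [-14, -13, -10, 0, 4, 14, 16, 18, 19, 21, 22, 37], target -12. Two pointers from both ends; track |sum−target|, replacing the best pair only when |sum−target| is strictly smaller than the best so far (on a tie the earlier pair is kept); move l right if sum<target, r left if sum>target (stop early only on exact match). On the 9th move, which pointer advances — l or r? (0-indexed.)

l

[0,11] -14+37=23 d=35 * → r--
[0,10] -14+22=8 d=20 * → r--
[0,9] -14+21=7 d=19 * → r--
[0,8] -14+19=5 d=17 * → r--
[0,7] -14+18=4 d=16 * → r--
[0,6] -14+16=2 d=14 * → r--
[0,5] -14+14=0 d=12 * → r--
[0,4] -14+4=-10 d=2 * → r--
[0,3] -14+0=-14 d=2 → l++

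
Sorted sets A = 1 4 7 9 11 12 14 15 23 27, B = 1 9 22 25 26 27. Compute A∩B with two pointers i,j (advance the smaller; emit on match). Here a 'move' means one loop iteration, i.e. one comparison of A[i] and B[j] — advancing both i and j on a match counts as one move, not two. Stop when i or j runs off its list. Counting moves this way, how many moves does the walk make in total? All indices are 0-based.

13 moves

i=0 j=0: 1==1 emit, i++,j++
i=1 j=1: 4<9, i++
i=2 j=1: 7<9, i++
i=3 j=1: 9==9 emit, i++,j++
i=4 j=2: 11<22, i++
i=5 j=2: 12<22, i++
i=6 j=2: 14<22, i++
i=7 j=2: 15<22, i++
i=8 j=2: 23>22, j++
i=8 j=3: 23<25, i++
i=9 j=3: 27>25, j++
i=9 j=4: 27>26, j++
i=9 j=5: 27==27 emit, i++,j++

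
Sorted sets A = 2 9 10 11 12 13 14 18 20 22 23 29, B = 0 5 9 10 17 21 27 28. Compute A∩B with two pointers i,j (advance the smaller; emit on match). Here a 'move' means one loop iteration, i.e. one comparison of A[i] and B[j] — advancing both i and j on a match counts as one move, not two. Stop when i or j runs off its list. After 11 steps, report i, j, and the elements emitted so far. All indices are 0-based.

i=0 j=0: 2>0, j++
i=0 j=1: 2<5, i++
i=1 j=1: 9>5, j++
i=1 j=2: 9==9 emit, i++,j++
i=2 j=3: 10==10 emit, i++,j++
i=3 j=4: 11<17, i++
i=4 j=4: 12<17, i++
i=5 j=4: 13<17, i++
i=6 j=4: 14<17, i++
i=7 j=4: 18>17, j++
i=7 j=5: 18<21, i++

i=8, j=5, emitted=[9, 10]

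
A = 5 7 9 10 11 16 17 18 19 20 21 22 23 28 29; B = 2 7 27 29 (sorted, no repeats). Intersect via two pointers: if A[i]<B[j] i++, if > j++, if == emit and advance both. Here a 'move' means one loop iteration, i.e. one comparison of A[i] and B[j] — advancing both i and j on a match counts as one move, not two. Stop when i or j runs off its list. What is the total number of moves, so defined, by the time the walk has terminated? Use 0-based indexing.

i=0 j=0: 5>2, j++
i=0 j=1: 5<7, i++
i=1 j=1: 7==7 emit, i++,j++
i=2 j=2: 9<27, i++
i=3 j=2: 10<27, i++
i=4 j=2: 11<27, i++
i=5 j=2: 16<27, i++
i=6 j=2: 17<27, i++
i=7 j=2: 18<27, i++
i=8 j=2: 19<27, i++
i=9 j=2: 20<27, i++
i=10 j=2: 21<27, i++
i=11 j=2: 22<27, i++
i=12 j=2: 23<27, i++
i=13 j=2: 28>27, j++
i=13 j=3: 28<29, i++
i=14 j=3: 29==29 emit, i++,j++

17 moves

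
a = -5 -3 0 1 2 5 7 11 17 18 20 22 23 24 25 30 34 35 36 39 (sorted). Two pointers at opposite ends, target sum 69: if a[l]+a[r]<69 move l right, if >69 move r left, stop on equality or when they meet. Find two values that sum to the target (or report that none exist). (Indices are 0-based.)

[0,19] -5+39=34 <69 → l++
[1,19] -3+39=36 <69 → l++
[2,19] 0+39=39 <69 → l++
[3,19] 1+39=40 <69 → l++
[4,19] 2+39=41 <69 → l++
[5,19] 5+39=44 <69 → l++
[6,19] 7+39=46 <69 → l++
[7,19] 11+39=50 <69 → l++
[8,19] 17+39=56 <69 → l++
[9,19] 18+39=57 <69 → l++
[10,19] 20+39=59 <69 → l++
[11,19] 22+39=61 <69 → l++
[12,19] 23+39=62 <69 → l++
[13,19] 24+39=63 <69 → l++
[14,19] 25+39=64 <69 → l++
[15,19] 30+39=69 → found

(30, 39)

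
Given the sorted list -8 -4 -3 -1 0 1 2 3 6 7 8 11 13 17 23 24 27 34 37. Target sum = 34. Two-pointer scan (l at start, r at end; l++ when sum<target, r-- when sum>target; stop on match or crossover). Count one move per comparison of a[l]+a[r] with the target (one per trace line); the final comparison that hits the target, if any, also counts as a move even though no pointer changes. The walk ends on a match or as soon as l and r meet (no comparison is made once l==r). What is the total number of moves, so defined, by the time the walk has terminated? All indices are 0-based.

l=0 r=18: -8+37=29 <34, l++
l=1 r=18: -4+37=33 <34, l++
l=2 r=18: -3+37=34, found

3 moves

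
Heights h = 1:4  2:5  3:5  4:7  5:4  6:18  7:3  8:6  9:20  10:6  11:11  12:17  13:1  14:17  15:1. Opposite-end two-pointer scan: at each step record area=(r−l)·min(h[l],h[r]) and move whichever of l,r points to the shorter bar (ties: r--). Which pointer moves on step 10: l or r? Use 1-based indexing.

[1,15] min(4,1)*14=14 best=14 * → r--
[1,14] min(4,17)*13=52 best=52 * → l++
[2,14] min(5,17)*12=60 best=60 * → l++
[3,14] min(5,17)*11=55 best=60 → l++
[4,14] min(7,17)*10=70 best=70 * → l++
[5,14] min(4,17)*9=36 best=70 → l++
[6,14] min(18,17)*8=136 best=136 * → r--
[6,13] min(18,1)*7=7 best=136 → r--
[6,12] min(18,17)*6=102 best=136 → r--
[6,11] min(18,11)*5=55 best=136 → r--

r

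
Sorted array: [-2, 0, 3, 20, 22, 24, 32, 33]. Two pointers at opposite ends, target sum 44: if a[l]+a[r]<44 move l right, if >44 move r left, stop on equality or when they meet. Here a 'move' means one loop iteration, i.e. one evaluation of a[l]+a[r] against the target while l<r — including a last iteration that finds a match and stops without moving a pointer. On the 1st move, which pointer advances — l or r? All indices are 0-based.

l

[0,7] -2+33=31 <44 → l++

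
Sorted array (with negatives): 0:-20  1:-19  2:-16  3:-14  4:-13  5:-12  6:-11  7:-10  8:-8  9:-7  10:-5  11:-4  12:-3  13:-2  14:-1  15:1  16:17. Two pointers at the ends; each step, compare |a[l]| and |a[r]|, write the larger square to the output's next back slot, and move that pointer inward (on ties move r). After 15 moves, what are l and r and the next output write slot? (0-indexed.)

l=14, r=15, next write slot=1

l=0 r=16: |-20|>|17| out[16]=400, l++
l=1 r=16: |-19|>|17| out[15]=361, l++
l=2 r=16: |-16|<=|17| out[14]=289, r--
l=2 r=15: |-16|>|1| out[13]=256, l++
l=3 r=15: |-14|>|1| out[12]=196, l++
l=4 r=15: |-13|>|1| out[11]=169, l++
l=5 r=15: |-12|>|1| out[10]=144, l++
l=6 r=15: |-11|>|1| out[9]=121, l++
l=7 r=15: |-10|>|1| out[8]=100, l++
l=8 r=15: |-8|>|1| out[7]=64, l++
l=9 r=15: |-7|>|1| out[6]=49, l++
l=10 r=15: |-5|>|1| out[5]=25, l++
l=11 r=15: |-4|>|1| out[4]=16, l++
l=12 r=15: |-3|>|1| out[3]=9, l++
l=13 r=15: |-2|>|1| out[2]=4, l++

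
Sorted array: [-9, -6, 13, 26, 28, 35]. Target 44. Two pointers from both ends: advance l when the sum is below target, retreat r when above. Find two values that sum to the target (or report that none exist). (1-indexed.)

no pair

[1,6] -9+35=26 <44 → l++
[2,6] -6+35=29 <44 → l++
[3,6] 13+35=48 >44 → r--
[3,5] 13+28=41 <44 → l++
[4,5] 26+28=54 >44 → r--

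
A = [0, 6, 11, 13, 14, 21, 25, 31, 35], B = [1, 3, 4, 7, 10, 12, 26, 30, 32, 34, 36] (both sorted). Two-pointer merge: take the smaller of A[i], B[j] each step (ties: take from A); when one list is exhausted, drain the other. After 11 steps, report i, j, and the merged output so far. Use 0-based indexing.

i=5, j=6, merged so far=[0, 1, 3, 4, 6, 7, 10, 11, 12, 13, 14]

i=0 j=0: A[i]=0<=B[j]=1 take 0, i++
i=1 j=0: A[i]=6>B[j]=1 take 1, j++
i=1 j=1: A[i]=6>B[j]=3 take 3, j++
i=1 j=2: A[i]=6>B[j]=4 take 4, j++
i=1 j=3: A[i]=6<=B[j]=7 take 6, i++
i=2 j=3: A[i]=11>B[j]=7 take 7, j++
i=2 j=4: A[i]=11>B[j]=10 take 10, j++
i=2 j=5: A[i]=11<=B[j]=12 take 11, i++
i=3 j=5: A[i]=13>B[j]=12 take 12, j++
i=3 j=6: A[i]=13<=B[j]=26 take 13, i++
i=4 j=6: A[i]=14<=B[j]=26 take 14, i++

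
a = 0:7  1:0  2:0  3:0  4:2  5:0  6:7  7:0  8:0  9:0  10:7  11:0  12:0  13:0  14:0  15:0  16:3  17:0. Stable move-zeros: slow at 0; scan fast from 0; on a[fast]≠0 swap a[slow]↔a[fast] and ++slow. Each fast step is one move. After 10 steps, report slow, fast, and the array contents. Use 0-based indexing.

(s=0,f=0) a[fast]=7≠0 swap→a[0]=7 → slow++,fast++
(s=1,f=1) a[fast]=0 → fast++
(s=1,f=2) a[fast]=0 → fast++
(s=1,f=3) a[fast]=0 → fast++
(s=1,f=4) a[fast]=2≠0 swap→a[1]=2 → slow++,fast++
(s=2,f=5) a[fast]=0 → fast++
(s=2,f=6) a[fast]=7≠0 swap→a[2]=7 → slow++,fast++
(s=3,f=7) a[fast]=0 → fast++
(s=3,f=8) a[fast]=0 → fast++
(s=3,f=9) a[fast]=0 → fast++

slow=3, fast=10, a=[7, 2, 7, 0, 0, 0, 0, 0, 0, 0, 7, 0, 0, 0, 0, 0, 3, 0]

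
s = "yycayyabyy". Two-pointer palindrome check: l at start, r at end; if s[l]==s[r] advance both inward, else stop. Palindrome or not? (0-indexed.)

[0,9] 'y'=='y' → l++,r--
[1,8] 'y'=='y' → l++,r--
[2,7] 'c'!='b' → stop

not a palindrome (mismatch at 2,7)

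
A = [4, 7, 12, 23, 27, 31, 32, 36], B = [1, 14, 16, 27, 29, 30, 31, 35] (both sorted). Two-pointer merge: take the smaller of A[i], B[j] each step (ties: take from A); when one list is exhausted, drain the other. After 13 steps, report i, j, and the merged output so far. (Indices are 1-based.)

i=7, j=8, merged so far=[1, 4, 7, 12, 14, 16, 23, 27, 27, 29, 30, 31, 31]

i=1 j=1: A[i]=4>B[j]=1 take 1, j++
i=1 j=2: A[i]=4<=B[j]=14 take 4, i++
i=2 j=2: A[i]=7<=B[j]=14 take 7, i++
i=3 j=2: A[i]=12<=B[j]=14 take 12, i++
i=4 j=2: A[i]=23>B[j]=14 take 14, j++
i=4 j=3: A[i]=23>B[j]=16 take 16, j++
i=4 j=4: A[i]=23<=B[j]=27 take 23, i++
i=5 j=4: A[i]=27<=B[j]=27 take 27, i++
i=6 j=4: A[i]=31>B[j]=27 take 27, j++
i=6 j=5: A[i]=31>B[j]=29 take 29, j++
i=6 j=6: A[i]=31>B[j]=30 take 30, j++
i=6 j=7: A[i]=31<=B[j]=31 take 31, i++
i=7 j=7: A[i]=32>B[j]=31 take 31, j++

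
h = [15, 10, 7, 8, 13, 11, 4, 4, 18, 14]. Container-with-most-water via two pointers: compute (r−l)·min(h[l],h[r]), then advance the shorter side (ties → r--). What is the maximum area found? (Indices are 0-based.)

[0,9] min(15,14)*9=126 best=126 * → r--
[0,8] min(15,18)*8=120 best=126 → l++
[1,8] min(10,18)*7=70 best=126 → l++
[2,8] min(7,18)*6=42 best=126 → l++
[3,8] min(8,18)*5=40 best=126 → l++
[4,8] min(13,18)*4=52 best=126 → l++
[5,8] min(11,18)*3=33 best=126 → l++
[6,8] min(4,18)*2=8 best=126 → l++
[7,8] min(4,18)*1=4 best=126 → l++

max area = 126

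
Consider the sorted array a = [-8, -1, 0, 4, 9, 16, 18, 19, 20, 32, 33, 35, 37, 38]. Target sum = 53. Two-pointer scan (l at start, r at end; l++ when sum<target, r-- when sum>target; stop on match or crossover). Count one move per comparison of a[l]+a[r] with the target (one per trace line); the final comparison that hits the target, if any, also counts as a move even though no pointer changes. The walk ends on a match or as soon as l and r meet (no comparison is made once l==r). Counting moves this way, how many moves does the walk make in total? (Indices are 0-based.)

l=0 r=13: -8+38=30 <53, l++
l=1 r=13: -1+38=37 <53, l++
l=2 r=13: 0+38=38 <53, l++
l=3 r=13: 4+38=42 <53, l++
l=4 r=13: 9+38=47 <53, l++
l=5 r=13: 16+38=54 >53, r--
l=5 r=12: 16+37=53, found

7 moves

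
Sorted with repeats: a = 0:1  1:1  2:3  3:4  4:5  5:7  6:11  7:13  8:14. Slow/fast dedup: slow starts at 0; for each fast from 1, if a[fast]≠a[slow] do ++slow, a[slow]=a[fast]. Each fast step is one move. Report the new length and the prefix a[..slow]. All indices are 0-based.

length 8; prefix = [1, 3, 4, 5, 7, 11, 13, 14]

slow=0 fast=1: a[fast]=1=a[slow] dup, fast++
slow=0 fast=2: a[fast]=3≠a[slow]=1 write a[1]=3, slow++,fast++
slow=1 fast=3: a[fast]=4≠a[slow]=3 write a[2]=4, slow++,fast++
slow=2 fast=4: a[fast]=5≠a[slow]=4 write a[3]=5, slow++,fast++
slow=3 fast=5: a[fast]=7≠a[slow]=5 write a[4]=7, slow++,fast++
slow=4 fast=6: a[fast]=11≠a[slow]=7 write a[5]=11, slow++,fast++
slow=5 fast=7: a[fast]=13≠a[slow]=11 write a[6]=13, slow++,fast++
slow=6 fast=8: a[fast]=14≠a[slow]=13 write a[7]=14, slow++,fast++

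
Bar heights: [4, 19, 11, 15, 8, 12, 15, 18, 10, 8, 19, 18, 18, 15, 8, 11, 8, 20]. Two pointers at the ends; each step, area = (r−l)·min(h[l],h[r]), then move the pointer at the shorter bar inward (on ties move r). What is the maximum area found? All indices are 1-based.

max area = 304

l=1 r=18: min(4,20)*17=68 best=68 *, l++
l=2 r=18: min(19,20)*16=304 best=304 *, l++
l=3 r=18: min(11,20)*15=165 best=304, l++
l=4 r=18: min(15,20)*14=210 best=304, l++
l=5 r=18: min(8,20)*13=104 best=304, l++
l=6 r=18: min(12,20)*12=144 best=304, l++
l=7 r=18: min(15,20)*11=165 best=304, l++
l=8 r=18: min(18,20)*10=180 best=304, l++
l=9 r=18: min(10,20)*9=90 best=304, l++
l=10 r=18: min(8,20)*8=64 best=304, l++
l=11 r=18: min(19,20)*7=133 best=304, l++
l=12 r=18: min(18,20)*6=108 best=304, l++
l=13 r=18: min(18,20)*5=90 best=304, l++
l=14 r=18: min(15,20)*4=60 best=304, l++
l=15 r=18: min(8,20)*3=24 best=304, l++
l=16 r=18: min(11,20)*2=22 best=304, l++
l=17 r=18: min(8,20)*1=8 best=304, l++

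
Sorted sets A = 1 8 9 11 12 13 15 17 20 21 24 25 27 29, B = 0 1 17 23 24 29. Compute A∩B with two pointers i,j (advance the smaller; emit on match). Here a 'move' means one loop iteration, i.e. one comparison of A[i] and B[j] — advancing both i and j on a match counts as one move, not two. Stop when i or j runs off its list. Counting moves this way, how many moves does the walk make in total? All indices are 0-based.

i=0 j=0: 1>0, j++
i=0 j=1: 1==1 emit, i++,j++
i=1 j=2: 8<17, i++
i=2 j=2: 9<17, i++
i=3 j=2: 11<17, i++
i=4 j=2: 12<17, i++
i=5 j=2: 13<17, i++
i=6 j=2: 15<17, i++
i=7 j=2: 17==17 emit, i++,j++
i=8 j=3: 20<23, i++
i=9 j=3: 21<23, i++
i=10 j=3: 24>23, j++
i=10 j=4: 24==24 emit, i++,j++
i=11 j=5: 25<29, i++
i=12 j=5: 27<29, i++
i=13 j=5: 29==29 emit, i++,j++

16 moves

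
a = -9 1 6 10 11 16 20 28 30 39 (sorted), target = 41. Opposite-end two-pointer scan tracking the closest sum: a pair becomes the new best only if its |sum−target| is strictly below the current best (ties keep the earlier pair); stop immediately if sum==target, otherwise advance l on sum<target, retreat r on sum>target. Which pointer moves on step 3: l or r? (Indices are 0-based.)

[0,9] -9+39=30 d=11 * → l++
[1,9] 1+39=40 d=1 * → l++
[2,9] 6+39=45 d=4 → r--

r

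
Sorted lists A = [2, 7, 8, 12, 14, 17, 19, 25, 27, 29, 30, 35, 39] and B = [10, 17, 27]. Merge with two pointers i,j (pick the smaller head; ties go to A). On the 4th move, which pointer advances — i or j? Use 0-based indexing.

j

i=0 j=0: A[i]=2<=B[j]=10 take 2, i++
i=1 j=0: A[i]=7<=B[j]=10 take 7, i++
i=2 j=0: A[i]=8<=B[j]=10 take 8, i++
i=3 j=0: A[i]=12>B[j]=10 take 10, j++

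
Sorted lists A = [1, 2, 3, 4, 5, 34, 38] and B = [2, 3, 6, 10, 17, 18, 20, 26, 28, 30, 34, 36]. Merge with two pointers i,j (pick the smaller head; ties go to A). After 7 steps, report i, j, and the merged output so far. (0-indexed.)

[i=0,j=0] A[i]=1<=B[j]=2 take 1 → i++
[i=1,j=0] A[i]=2<=B[j]=2 take 2 → i++
[i=2,j=0] A[i]=3>B[j]=2 take 2 → j++
[i=2,j=1] A[i]=3<=B[j]=3 take 3 → i++
[i=3,j=1] A[i]=4>B[j]=3 take 3 → j++
[i=3,j=2] A[i]=4<=B[j]=6 take 4 → i++
[i=4,j=2] A[i]=5<=B[j]=6 take 5 → i++

i=5, j=2, merged so far=[1, 2, 2, 3, 3, 4, 5]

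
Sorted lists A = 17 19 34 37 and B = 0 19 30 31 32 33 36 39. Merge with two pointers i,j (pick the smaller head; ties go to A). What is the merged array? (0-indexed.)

[i=0,j=0] A[i]=17>B[j]=0 take 0 → j++
[i=0,j=1] A[i]=17<=B[j]=19 take 17 → i++
[i=1,j=1] A[i]=19<=B[j]=19 take 19 → i++
[i=2,j=1] A[i]=34>B[j]=19 take 19 → j++
[i=2,j=2] A[i]=34>B[j]=30 take 30 → j++
[i=2,j=3] A[i]=34>B[j]=31 take 31 → j++
[i=2,j=4] A[i]=34>B[j]=32 take 32 → j++
[i=2,j=5] A[i]=34>B[j]=33 take 33 → j++
[i=2,j=6] A[i]=34<=B[j]=36 take 34 → i++
[i=3,j=6] A[i]=37>B[j]=36 take 36 → j++
[i=3,j=7] A[i]=37<=B[j]=39 take 37 → i++
[i=4,j=7] A done, take B[j]=39 → j++

[0, 17, 19, 19, 30, 31, 32, 33, 34, 36, 37, 39]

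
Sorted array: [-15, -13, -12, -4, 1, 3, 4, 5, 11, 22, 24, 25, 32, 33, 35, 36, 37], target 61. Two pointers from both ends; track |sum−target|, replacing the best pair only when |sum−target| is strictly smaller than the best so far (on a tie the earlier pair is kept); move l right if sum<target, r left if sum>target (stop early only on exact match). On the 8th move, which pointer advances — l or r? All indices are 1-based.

[1,17] -15+37=22 d=39 * → l++
[2,17] -13+37=24 d=37 * → l++
[3,17] -12+37=25 d=36 * → l++
[4,17] -4+37=33 d=28 * → l++
[5,17] 1+37=38 d=23 * → l++
[6,17] 3+37=40 d=21 * → l++
[7,17] 4+37=41 d=20 * → l++
[8,17] 5+37=42 d=19 * → l++

l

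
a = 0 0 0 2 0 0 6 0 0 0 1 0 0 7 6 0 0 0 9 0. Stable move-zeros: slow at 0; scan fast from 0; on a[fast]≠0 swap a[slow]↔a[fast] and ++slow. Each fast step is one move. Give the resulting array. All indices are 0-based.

[2, 6, 1, 7, 6, 9, 0, 0, 0, 0, 0, 0, 0, 0, 0, 0, 0, 0, 0, 0]

slow=0 fast=0: a[fast]=0, fast++
slow=0 fast=1: a[fast]=0, fast++
slow=0 fast=2: a[fast]=0, fast++
slow=0 fast=3: a[fast]=2≠0 swap→a[0]=2, slow++,fast++
slow=1 fast=4: a[fast]=0, fast++
slow=1 fast=5: a[fast]=0, fast++
slow=1 fast=6: a[fast]=6≠0 swap→a[1]=6, slow++,fast++
slow=2 fast=7: a[fast]=0, fast++
slow=2 fast=8: a[fast]=0, fast++
slow=2 fast=9: a[fast]=0, fast++
slow=2 fast=10: a[fast]=1≠0 swap→a[2]=1, slow++,fast++
slow=3 fast=11: a[fast]=0, fast++
slow=3 fast=12: a[fast]=0, fast++
slow=3 fast=13: a[fast]=7≠0 swap→a[3]=7, slow++,fast++
slow=4 fast=14: a[fast]=6≠0 swap→a[4]=6, slow++,fast++
slow=5 fast=15: a[fast]=0, fast++
slow=5 fast=16: a[fast]=0, fast++
slow=5 fast=17: a[fast]=0, fast++
slow=5 fast=18: a[fast]=9≠0 swap→a[5]=9, slow++,fast++
slow=6 fast=19: a[fast]=0, fast++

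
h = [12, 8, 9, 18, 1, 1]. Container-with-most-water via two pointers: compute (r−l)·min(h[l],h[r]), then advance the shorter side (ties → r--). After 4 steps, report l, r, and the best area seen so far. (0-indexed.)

l=0 r=5: min(12,1)*5=5 best=5 *, r--
l=0 r=4: min(12,1)*4=4 best=5, r--
l=0 r=3: min(12,18)*3=36 best=36 *, l++
l=1 r=3: min(8,18)*2=16 best=36, l++

l=2, r=3, best area=36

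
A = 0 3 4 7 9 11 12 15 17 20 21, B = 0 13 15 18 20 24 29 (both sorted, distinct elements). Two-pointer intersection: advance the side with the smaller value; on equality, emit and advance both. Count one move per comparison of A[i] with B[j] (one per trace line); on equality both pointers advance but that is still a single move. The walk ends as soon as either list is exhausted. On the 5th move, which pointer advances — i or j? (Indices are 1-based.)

i

i=1 j=1: 0==0 emit, i++,j++
i=2 j=2: 3<13, i++
i=3 j=2: 4<13, i++
i=4 j=2: 7<13, i++
i=5 j=2: 9<13, i++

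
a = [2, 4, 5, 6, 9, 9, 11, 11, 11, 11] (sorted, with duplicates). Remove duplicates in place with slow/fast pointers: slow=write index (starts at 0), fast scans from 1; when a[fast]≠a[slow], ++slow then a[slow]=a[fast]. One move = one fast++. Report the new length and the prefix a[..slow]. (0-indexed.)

length 6; prefix = [2, 4, 5, 6, 9, 11]

slow=0 fast=1: a[fast]=4≠a[slow]=2 write a[1]=4, slow++,fast++
slow=1 fast=2: a[fast]=5≠a[slow]=4 write a[2]=5, slow++,fast++
slow=2 fast=3: a[fast]=6≠a[slow]=5 write a[3]=6, slow++,fast++
slow=3 fast=4: a[fast]=9≠a[slow]=6 write a[4]=9, slow++,fast++
slow=4 fast=5: a[fast]=9=a[slow] dup, fast++
slow=4 fast=6: a[fast]=11≠a[slow]=9 write a[5]=11, slow++,fast++
slow=5 fast=7: a[fast]=11=a[slow] dup, fast++
slow=5 fast=8: a[fast]=11=a[slow] dup, fast++
slow=5 fast=9: a[fast]=11=a[slow] dup, fast++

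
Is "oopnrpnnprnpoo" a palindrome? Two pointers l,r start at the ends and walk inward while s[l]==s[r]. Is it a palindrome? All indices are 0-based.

palindrome

[0,13] 'o'=='o' → l++,r--
[1,12] 'o'=='o' → l++,r--
[2,11] 'p'=='p' → l++,r--
[3,10] 'n'=='n' → l++,r--
[4,9] 'r'=='r' → l++,r--
[5,8] 'p'=='p' → l++,r--
[6,7] 'n'=='n' → l++,r--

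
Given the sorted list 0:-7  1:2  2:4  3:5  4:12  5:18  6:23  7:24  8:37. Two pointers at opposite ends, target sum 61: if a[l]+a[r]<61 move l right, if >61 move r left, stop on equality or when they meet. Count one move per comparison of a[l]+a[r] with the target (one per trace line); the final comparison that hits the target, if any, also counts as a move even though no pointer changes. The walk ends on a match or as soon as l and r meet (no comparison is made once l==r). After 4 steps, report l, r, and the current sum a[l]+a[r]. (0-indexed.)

l=4, r=8, sum=49

l=0 r=8: -7+37=30 <61, l++
l=1 r=8: 2+37=39 <61, l++
l=2 r=8: 4+37=41 <61, l++
l=3 r=8: 5+37=42 <61, l++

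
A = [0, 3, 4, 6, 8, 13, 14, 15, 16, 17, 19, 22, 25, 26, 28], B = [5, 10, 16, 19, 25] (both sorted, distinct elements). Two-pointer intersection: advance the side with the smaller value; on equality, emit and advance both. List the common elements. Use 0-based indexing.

i=0 j=0: 0<5, i++
i=1 j=0: 3<5, i++
i=2 j=0: 4<5, i++
i=3 j=0: 6>5, j++
i=3 j=1: 6<10, i++
i=4 j=1: 8<10, i++
i=5 j=1: 13>10, j++
i=5 j=2: 13<16, i++
i=6 j=2: 14<16, i++
i=7 j=2: 15<16, i++
i=8 j=2: 16==16 emit, i++,j++
i=9 j=3: 17<19, i++
i=10 j=3: 19==19 emit, i++,j++
i=11 j=4: 22<25, i++
i=12 j=4: 25==25 emit, i++,j++

intersection = [16, 19, 25]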